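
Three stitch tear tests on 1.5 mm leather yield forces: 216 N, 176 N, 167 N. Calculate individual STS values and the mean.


STS1 = 144.0 N/mm
STS2 = 117.3 N/mm
STS3 = 111.3 N/mm
Mean = 124.2 N/mm

STS1 = 216 / 1.5 = 144.0 N/mm
STS2 = 176 / 1.5 = 117.3 N/mm
STS3 = 167 / 1.5 = 111.3 N/mm
Mean = (144.0 + 117.3 + 111.3) / 3 = 124.2 N/mm


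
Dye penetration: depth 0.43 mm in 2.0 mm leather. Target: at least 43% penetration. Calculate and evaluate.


Penetration = 21.5%
Meets target: No

Penetration = 0.43 / 2.0 x 100 = 21.5%
Target: 43%
Meets target: No


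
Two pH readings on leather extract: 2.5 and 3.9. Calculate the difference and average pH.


Difference = |2.5 - 3.9| = 1.4
Average = (2.5 + 3.9) / 2 = 3.20


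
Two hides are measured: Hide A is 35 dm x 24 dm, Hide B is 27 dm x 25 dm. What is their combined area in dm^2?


Hide A area = 35 x 24 = 840 dm^2
Hide B area = 27 x 25 = 675 dm^2
Total = 840 + 675 = 1515 dm^2


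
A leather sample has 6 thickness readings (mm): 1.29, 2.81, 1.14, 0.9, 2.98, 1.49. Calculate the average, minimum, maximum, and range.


Sum = 10.61
Average = 10.61 / 6 = 1.77 mm
Minimum = 0.9 mm
Maximum = 2.98 mm
Range = 2.98 - 0.9 = 2.08 mm


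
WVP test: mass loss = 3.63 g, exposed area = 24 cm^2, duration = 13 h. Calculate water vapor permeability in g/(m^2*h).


WVP = mass_loss / (area x time) x 10000
WVP = 3.63 / (24 x 13) x 10000
WVP = 3.63 / 312 x 10000 = 116.35 g/(m^2*h)


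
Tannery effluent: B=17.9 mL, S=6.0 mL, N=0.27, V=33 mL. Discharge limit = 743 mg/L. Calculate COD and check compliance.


COD = 778.9 mg/L
Compliant: No


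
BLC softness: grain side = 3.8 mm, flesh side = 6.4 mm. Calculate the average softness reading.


5.10 mm


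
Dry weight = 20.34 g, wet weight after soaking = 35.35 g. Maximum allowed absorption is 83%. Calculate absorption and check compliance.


Absorption = 73.8%
Compliant: Yes


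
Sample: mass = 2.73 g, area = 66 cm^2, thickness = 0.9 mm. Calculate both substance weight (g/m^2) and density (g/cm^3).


Substance weight = 413.6 g/m^2
Density = 0.460 g/cm^3


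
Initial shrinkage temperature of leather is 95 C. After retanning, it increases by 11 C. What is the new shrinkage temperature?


New Ts = 95 + 11 = 106 C


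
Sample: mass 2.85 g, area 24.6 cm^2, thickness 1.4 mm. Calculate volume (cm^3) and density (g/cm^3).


Volume = 3.444 cm^3
Density = 0.828 g/cm^3

Thickness in cm = 1.4 / 10 = 0.14 cm
Volume = 24.6 x 0.14 = 3.444 cm^3
Density = 2.85 / 3.444 = 0.828 g/cm^3


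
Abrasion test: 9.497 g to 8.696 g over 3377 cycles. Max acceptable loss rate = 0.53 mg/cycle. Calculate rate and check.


Loss = 9.497 - 8.696 = 0.801 g
Rate = 0.801 g / 3377 cycles x 1000 = 0.237 mg/cycle
Max = 0.53 mg/cycle
Passes: Yes


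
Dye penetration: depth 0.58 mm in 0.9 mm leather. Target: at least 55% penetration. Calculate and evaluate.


Penetration = 64.4%
Meets target: Yes

Penetration = 0.58 / 0.9 x 100 = 64.4%
Target: 55%
Meets target: Yes


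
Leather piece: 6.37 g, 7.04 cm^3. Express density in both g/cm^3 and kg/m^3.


Density = 6.37 / 7.04 = 0.905 g/cm^3
Convert: 0.905 x 1000 = 905 kg/m^3


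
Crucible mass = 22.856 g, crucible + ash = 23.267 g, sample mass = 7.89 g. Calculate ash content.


Ash mass = 0.411 g
Ash content = 5.21%

Ash mass = 23.267 - 22.856 = 0.411 g
Ash% = 0.411 / 7.89 x 100 = 5.21%


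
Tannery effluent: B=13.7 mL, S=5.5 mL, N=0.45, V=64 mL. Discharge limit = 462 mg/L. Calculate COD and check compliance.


COD = 461.3 mg/L
Compliant: Yes

COD = (13.7 - 5.5) x 0.45 x 8000 / 64 = 461.3 mg/L
Limit: 462 mg/L
Compliant: Yes


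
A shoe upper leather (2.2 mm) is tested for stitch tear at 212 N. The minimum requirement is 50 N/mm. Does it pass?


STS = 212 / 2.2 = 96.4 N/mm
Minimum required: 50 N/mm
Passes: Yes


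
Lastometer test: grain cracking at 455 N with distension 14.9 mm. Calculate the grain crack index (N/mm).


Grain crack index = force / distension
Index = 455 / 14.9 = 30.5 N/mm


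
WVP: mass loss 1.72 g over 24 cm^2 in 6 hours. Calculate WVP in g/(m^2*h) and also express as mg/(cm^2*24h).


WVP = 1.72 / (24 x 6) x 10000 = 119.44 g/(m^2*h)
Mass loss in mg = 1.72 x 1000 = 1720 mg
Per cm^2 per 24h in mg: 1720 x 24 / (24 x 6) = 41280 / 144 = 286.67 mg/(cm^2*24h)


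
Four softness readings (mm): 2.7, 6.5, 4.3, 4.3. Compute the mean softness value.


4.45 mm


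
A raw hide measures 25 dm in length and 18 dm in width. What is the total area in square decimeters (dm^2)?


Area = length x width
Area = 25 x 18 = 450 dm^2


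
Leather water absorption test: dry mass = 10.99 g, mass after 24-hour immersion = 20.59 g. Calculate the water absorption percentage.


87.4%


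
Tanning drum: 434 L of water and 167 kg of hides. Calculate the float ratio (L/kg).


2.6


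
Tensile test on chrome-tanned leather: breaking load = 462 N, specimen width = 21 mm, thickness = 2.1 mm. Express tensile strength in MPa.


Cross-section = 21 x 2.1 = 44.1 mm^2
TS = 462 / 44.1 = 10.48 MPa
(1 N/mm^2 = 1 MPa)


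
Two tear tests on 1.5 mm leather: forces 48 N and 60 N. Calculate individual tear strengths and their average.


Tear 1 = 48 / 1.5 = 32.0 N/mm
Tear 2 = 60 / 1.5 = 40.0 N/mm
Average = (32.0 + 40.0) / 2 = 36.0 N/mm


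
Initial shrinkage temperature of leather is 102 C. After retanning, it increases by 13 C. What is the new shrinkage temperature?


New Ts = 102 + 13 = 115 C


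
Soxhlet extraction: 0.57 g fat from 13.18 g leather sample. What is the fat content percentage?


4.3%

Fat content = 0.57 / 13.18 x 100
Fat = 4.3%


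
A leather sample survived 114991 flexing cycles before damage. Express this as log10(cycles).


5.06

log10(114991) = 5.06


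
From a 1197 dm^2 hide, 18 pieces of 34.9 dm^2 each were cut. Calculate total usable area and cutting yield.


Total usable = 18 x 34.9 = 628.2 dm^2
Yield = 628.2 / 1197 x 100 = 52.5%


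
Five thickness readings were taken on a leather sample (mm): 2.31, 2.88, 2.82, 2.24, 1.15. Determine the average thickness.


Sum = 2.31 + 2.88 + 2.82 + 2.24 + 1.15 = 11.40
Average = 11.40 / 5 = 2.28 mm


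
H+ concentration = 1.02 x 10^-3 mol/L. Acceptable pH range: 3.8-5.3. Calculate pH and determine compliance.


pH = -log10(1.02 x 10^-3) = 2.99
Range: 3.8 to 5.3
Compliant: No


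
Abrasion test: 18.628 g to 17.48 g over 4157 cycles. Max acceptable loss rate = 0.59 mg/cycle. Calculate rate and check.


Rate = 0.276 mg/cycle
Passes: Yes

Loss = 18.628 - 17.48 = 1.148 g
Rate = 1.148 g / 4157 cycles x 1000 = 0.276 mg/cycle
Max = 0.59 mg/cycle
Passes: Yes


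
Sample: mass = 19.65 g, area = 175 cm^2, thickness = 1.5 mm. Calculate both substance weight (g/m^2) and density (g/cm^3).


SW = 19.65 / 175 x 10000 = 1122.9 g/m^2
Volume = 175 x 1.5 / 10 = 26.25 cm^3
Density = 19.65 / 26.25 = 0.749 g/cm^3


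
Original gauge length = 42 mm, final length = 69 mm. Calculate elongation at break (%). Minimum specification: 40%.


Elongation = 64.3%
Meets spec: Yes


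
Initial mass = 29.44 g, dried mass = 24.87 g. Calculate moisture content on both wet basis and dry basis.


Moisture lost = 29.44 - 24.87 = 4.57 g
Wet basis MC = 4.57 / 29.44 x 100 = 15.5%
Dry basis MC = 4.57 / 24.87 x 100 = 18.4%


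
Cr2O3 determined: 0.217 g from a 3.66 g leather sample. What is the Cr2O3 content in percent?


Cr2O3% = 0.217 / 3.66 x 100
Cr2O3% = 5.93%


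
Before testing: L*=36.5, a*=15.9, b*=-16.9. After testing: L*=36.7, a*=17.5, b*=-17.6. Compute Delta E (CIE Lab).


dL = 36.7 - 36.5 = 0.2
da = 17.5 - 15.9 = 1.6
db = -17.6 - (-16.9) = -0.7
dE = sqrt((0.2)^2 + (1.6)^2 + (-0.7)^2) = 1.76


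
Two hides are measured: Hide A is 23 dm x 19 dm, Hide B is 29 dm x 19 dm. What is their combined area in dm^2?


Hide A area = 23 x 19 = 437 dm^2
Hide B area = 29 x 19 = 551 dm^2
Total = 437 + 551 = 988 dm^2


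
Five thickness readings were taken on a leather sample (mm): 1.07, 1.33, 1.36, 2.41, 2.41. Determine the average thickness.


Sum = 1.07 + 1.33 + 1.36 + 2.41 + 2.41 = 8.58
Average = 8.58 / 5 = 1.72 mm


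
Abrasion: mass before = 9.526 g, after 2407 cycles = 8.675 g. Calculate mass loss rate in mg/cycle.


Mass loss = 9.526 - 8.675 = 0.851 g
Rate = 0.851 / 2407 x 1000 = 0.354 mg/cycle


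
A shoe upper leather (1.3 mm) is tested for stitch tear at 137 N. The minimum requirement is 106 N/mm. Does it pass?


STS = 105.4 N/mm
Passes: No

STS = 137 / 1.3 = 105.4 N/mm
Minimum required: 106 N/mm
Passes: No


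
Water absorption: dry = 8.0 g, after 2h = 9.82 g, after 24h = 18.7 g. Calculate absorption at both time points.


WA (2h) = (9.82 - 8.0) / 8.0 x 100 = 22.8%
WA (24h) = (18.7 - 8.0) / 8.0 x 100 = 133.8%


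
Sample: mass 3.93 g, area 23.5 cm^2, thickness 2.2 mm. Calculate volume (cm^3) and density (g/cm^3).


Volume = 5.170 cm^3
Density = 0.760 g/cm^3

Thickness in cm = 2.2 / 10 = 0.22 cm
Volume = 23.5 x 0.22 = 5.170 cm^3
Density = 3.93 / 5.170 = 0.760 g/cm^3


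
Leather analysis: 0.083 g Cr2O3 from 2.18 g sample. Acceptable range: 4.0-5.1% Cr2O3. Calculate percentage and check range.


Cr2O3 = 3.81%
Within range: No


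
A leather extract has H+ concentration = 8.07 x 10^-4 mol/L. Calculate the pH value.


pH = -log10[H+]
pH = -log10(8.07 x 10^-4) = 3.09


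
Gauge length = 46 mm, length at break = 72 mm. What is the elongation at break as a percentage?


56.5%

Extension = 72 - 46 = 26 mm
Elongation = 26 / 46 x 100 = 56.5%


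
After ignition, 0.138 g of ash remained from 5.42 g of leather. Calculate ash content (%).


2.55%

Ash% = 0.138 / 5.42 x 100
Ash% = 2.55%


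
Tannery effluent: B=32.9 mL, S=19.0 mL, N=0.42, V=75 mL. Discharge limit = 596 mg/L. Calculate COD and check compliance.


COD = 622.7 mg/L
Compliant: No


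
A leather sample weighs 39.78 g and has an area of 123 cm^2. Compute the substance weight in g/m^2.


3234.1 g/m^2

Substance weight = mass / area x 10000
SW = 39.78 / 123 x 10000
SW = 3234.1 g/m^2


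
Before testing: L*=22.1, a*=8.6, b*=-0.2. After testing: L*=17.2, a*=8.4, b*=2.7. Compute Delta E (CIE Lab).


Delta E = 5.70


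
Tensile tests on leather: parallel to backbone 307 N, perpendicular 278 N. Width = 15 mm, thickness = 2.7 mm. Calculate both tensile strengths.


Area = 15 x 2.7 = 40.5 mm^2
TS (parallel) = 307 / 40.5 = 7.58 N/mm^2
TS (perpendicular) = 278 / 40.5 = 6.86 N/mm^2


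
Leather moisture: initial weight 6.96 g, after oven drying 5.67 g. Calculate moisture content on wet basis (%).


Moisture = 6.96 - 5.67 = 1.29 g
MC = 1.29 / 6.96 x 100 = 18.5%


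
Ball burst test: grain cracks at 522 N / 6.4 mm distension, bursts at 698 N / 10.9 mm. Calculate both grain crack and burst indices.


Crack index = 522 / 6.4 = 81.6 N/mm
Burst index = 698 / 10.9 = 64.0 N/mm


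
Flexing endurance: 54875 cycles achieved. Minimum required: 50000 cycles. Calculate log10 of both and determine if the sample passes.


Achieved: log10 = 4.74
Required: log10 = 4.70
Passes: Yes


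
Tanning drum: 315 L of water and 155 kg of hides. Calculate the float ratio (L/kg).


Float ratio = water / hide weight
Ratio = 315 / 155 = 2.0


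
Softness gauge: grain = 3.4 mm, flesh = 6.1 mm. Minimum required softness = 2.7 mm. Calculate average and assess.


Average softness = 4.75 mm
Meets requirement: Yes

Average = (3.4 + 6.1) / 2 = 4.75 mm
Minimum = 2.7 mm
Meets requirement: Yes


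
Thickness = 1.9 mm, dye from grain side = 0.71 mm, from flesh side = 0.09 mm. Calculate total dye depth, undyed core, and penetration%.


Total dyed = 0.71 + 0.09 = 0.80 mm
Undyed core = 1.9 - 0.80 = 1.10 mm
Penetration = 0.80 / 1.9 x 100 = 42.1%


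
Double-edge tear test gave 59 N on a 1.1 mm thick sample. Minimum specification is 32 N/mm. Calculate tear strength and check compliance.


Tear strength = 59 / 1.1 = 53.6 N/mm
Required minimum = 32 N/mm
Compliant: Yes


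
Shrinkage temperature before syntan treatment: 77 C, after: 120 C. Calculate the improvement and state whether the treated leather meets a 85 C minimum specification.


Improvement = 120 - 77 = 43 C
Spec check: 120 C >= 85 C? Yes


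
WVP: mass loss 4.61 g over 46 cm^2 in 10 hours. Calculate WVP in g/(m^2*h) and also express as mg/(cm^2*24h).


WVP = 100.22 g/(m^2*h)
Daily rate = 240.52 mg/(cm^2*24h)


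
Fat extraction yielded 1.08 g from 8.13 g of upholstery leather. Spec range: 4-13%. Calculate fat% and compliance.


Fat content = 13.3%
Compliant: No

Fat% = 1.08 / 8.13 x 100 = 13.3%
Spec range: 4-13%
Compliant: No


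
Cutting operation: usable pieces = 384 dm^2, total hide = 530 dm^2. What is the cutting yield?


Yield = usable / total x 100
Yield = 384 / 530 x 100 = 72.5%


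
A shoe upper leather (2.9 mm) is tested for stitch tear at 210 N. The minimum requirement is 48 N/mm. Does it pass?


STS = 72.4 N/mm
Passes: Yes

STS = 210 / 2.9 = 72.4 N/mm
Minimum required: 48 N/mm
Passes: Yes


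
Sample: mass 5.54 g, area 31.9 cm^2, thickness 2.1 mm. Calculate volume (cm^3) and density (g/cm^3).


Thickness in cm = 2.1 / 10 = 0.21 cm
Volume = 31.9 x 0.21 = 6.699 cm^3
Density = 5.54 / 6.699 = 0.827 g/cm^3


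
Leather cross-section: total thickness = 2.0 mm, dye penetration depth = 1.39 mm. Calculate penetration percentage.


69.5%

Penetration% = 1.39 / 2.0 x 100
Penetration = 69.5%


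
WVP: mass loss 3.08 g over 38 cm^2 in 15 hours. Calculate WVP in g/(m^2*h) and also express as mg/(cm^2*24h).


WVP = 54.04 g/(m^2*h)
Daily rate = 129.68 mg/(cm^2*24h)

WVP = 3.08 / (38 x 15) x 10000 = 54.04 g/(m^2*h)
Mass loss in mg = 3.08 x 1000 = 3080 mg
Per cm^2 per 24h in mg: 3080 x 24 / (38 x 15) = 73920 / 570 = 129.68 mg/(cm^2*24h)


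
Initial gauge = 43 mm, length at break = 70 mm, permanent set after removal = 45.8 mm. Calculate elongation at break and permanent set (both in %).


Elongation at break = (70 - 43) / 43 x 100 = 62.8%
Permanent set = (45.8 - 43) / 43 x 100 = 6.5%


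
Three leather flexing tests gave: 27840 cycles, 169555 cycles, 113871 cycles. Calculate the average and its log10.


Average = (27840 + 169555 + 113871) / 3 = 103755 cycles
log10(103755) = 5.02


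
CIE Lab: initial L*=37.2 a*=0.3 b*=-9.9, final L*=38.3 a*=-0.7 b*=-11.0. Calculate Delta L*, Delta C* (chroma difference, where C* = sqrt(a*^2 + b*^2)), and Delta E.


Delta L* = 1.1
Delta C* = 1.12
Delta E = 1.85

Delta L* = 38.3 - 37.2 = 1.1
C1* = sqrt((0.3)^2 + (-9.9)^2) = 9.905
C2* = sqrt((-0.7)^2 + (-11.0)^2) = 11.022
Delta C* = 11.022 - 9.905 = 1.12
Delta E = sqrt((1.1)^2 + (-1.0)^2 + (-1.1)^2) = 1.85


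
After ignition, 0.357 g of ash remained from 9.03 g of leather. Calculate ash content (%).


Ash% = 0.357 / 9.03 x 100
Ash% = 3.95%


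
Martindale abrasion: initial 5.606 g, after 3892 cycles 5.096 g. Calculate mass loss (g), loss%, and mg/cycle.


Loss = 5.606 - 5.096 = 0.510 g
Loss% = 0.510 / 5.606 x 100 = 9.10%
Rate = 0.510 / 3892 x 1000 = 0.131 mg/cycle


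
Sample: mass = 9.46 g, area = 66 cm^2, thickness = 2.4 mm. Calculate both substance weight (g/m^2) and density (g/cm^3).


Substance weight = 1433.3 g/m^2
Density = 0.597 g/cm^3

SW = 9.46 / 66 x 10000 = 1433.3 g/m^2
Volume = 66 x 2.4 / 10 = 15.84 cm^3
Density = 9.46 / 15.84 = 0.597 g/cm^3


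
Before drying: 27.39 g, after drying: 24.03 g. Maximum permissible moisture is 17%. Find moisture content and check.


Moisture content = 12.3%
Acceptable: Yes

MC = (27.39 - 24.03) / 27.39 x 100 = 12.3%
Maximum: 17%
Acceptable: Yes


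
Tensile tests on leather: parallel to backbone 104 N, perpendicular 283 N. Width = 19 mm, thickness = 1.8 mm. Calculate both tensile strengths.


Area = 19 x 1.8 = 34.2 mm^2
TS (parallel) = 104 / 34.2 = 3.04 N/mm^2
TS (perpendicular) = 283 / 34.2 = 8.27 N/mm^2


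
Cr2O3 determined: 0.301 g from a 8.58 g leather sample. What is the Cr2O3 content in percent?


Cr2O3% = 0.301 / 8.58 x 100
Cr2O3% = 3.51%


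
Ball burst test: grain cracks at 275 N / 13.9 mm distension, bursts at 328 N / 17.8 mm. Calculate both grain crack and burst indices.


Crack index = 19.8 N/mm
Burst index = 18.4 N/mm

Crack index = 275 / 13.9 = 19.8 N/mm
Burst index = 328 / 17.8 = 18.4 N/mm


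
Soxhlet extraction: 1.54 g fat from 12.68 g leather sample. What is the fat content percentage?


12.1%


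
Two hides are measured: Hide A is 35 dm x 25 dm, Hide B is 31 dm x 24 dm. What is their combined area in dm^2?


Hide A area = 35 x 25 = 875 dm^2
Hide B area = 31 x 24 = 744 dm^2
Total = 875 + 744 = 1619 dm^2


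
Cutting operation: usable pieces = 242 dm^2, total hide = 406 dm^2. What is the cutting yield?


59.6%

Yield = usable / total x 100
Yield = 242 / 406 x 100 = 59.6%


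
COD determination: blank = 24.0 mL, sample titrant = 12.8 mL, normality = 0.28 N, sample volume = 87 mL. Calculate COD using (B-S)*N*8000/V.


288.4 mg/L

COD = (24.0 - 12.8) x 0.28 x 8000 / 87
COD = 11.2 x 0.28 x 8000 / 87
COD = 288.4 mg/L


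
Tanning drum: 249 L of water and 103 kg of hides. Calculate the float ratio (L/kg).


2.4

Float ratio = water / hide weight
Ratio = 249 / 103 = 2.4


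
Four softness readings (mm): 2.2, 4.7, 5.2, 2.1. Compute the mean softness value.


3.55 mm

Sum = 2.2 + 4.7 + 5.2 + 2.1
Mean = 14.2 / 4 = 3.55 mm


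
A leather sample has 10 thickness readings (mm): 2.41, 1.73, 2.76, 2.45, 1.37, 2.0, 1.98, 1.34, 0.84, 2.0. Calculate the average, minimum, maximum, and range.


Average = 1.89 mm
Min = 0.84 mm
Max = 2.76 mm
Range = 1.92 mm

Sum = 18.88
Average = 18.88 / 10 = 1.89 mm
Minimum = 0.84 mm
Maximum = 2.76 mm
Range = 2.76 - 0.84 = 1.92 mm


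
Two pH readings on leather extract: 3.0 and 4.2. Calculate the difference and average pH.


Difference = 1.2
Average pH = 3.60

Difference = |3.0 - 4.2| = 1.2
Average = (3.0 + 4.2) / 2 = 3.60


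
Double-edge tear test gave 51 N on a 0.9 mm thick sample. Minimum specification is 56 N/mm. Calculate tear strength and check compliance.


Tear strength = 56.7 N/mm
Compliant: Yes

Tear strength = 51 / 0.9 = 56.7 N/mm
Required minimum = 56 N/mm
Compliant: Yes


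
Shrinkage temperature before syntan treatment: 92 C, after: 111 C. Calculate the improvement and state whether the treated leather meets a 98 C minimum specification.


Improvement = 111 - 92 = 19 C
Spec check: 111 C >= 98 C? Yes


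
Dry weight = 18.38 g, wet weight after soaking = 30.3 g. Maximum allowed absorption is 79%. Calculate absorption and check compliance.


WA = (30.3 - 18.38) / 18.38 x 100 = 64.9%
Maximum allowed: 79%
Compliant: Yes


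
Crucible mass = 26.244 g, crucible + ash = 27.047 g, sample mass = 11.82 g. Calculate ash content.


Ash mass = 0.803 g
Ash content = 6.79%


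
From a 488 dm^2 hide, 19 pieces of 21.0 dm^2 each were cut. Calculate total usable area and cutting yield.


Usable area = 399.0 dm^2
Yield = 81.8%


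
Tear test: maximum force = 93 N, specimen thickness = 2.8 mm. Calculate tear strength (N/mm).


33.2 N/mm


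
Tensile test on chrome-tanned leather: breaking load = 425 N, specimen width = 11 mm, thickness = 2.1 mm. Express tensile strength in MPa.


18.40 MPa

Cross-section = 11 x 2.1 = 23.1 mm^2
TS = 425 / 23.1 = 18.40 MPa
(1 N/mm^2 = 1 MPa)


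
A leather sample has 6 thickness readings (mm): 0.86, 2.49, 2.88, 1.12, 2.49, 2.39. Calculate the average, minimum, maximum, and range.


Average = 2.04 mm
Min = 0.86 mm
Max = 2.88 mm
Range = 2.02 mm

Sum = 12.23
Average = 12.23 / 6 = 2.04 mm
Minimum = 0.86 mm
Maximum = 2.88 mm
Range = 2.88 - 0.86 = 2.02 mm


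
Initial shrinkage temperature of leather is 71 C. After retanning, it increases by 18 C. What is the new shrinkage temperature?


89 C

New Ts = 71 + 18 = 89 C


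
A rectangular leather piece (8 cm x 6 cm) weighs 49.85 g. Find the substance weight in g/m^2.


Area = 8 x 6 = 48 cm^2
SW = 49.85 / 48 x 10000 = 10385.4 g/m^2


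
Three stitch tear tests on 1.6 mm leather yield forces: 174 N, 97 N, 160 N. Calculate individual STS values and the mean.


STS1 = 174 / 1.6 = 108.8 N/mm
STS2 = 97 / 1.6 = 60.6 N/mm
STS3 = 160 / 1.6 = 100.0 N/mm
Mean = (108.8 + 60.6 + 100.0) / 3 = 89.8 N/mm


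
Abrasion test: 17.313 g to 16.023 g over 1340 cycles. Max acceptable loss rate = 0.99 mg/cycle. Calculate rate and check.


Loss = 17.313 - 16.023 = 1.290 g
Rate = 1.290 g / 1340 cycles x 1000 = 0.963 mg/cycle
Max = 0.99 mg/cycle
Passes: Yes


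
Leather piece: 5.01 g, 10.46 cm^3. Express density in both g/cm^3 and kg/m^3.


Density = 5.01 / 10.46 = 0.479 g/cm^3
Convert: 0.479 x 1000 = 479 kg/m^3


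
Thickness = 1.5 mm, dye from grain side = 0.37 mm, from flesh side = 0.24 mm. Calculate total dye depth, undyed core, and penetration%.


Total dyed = 0.61 mm
Undyed core = 0.89 mm
Penetration = 40.7%

Total dyed = 0.37 + 0.24 = 0.61 mm
Undyed core = 1.5 - 0.61 = 0.89 mm
Penetration = 0.61 / 1.5 x 100 = 40.7%


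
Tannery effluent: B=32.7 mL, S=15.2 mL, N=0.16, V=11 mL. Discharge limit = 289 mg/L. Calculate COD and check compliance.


COD = (32.7 - 15.2) x 0.16 x 8000 / 11 = 2036.4 mg/L
Limit: 289 mg/L
Compliant: No


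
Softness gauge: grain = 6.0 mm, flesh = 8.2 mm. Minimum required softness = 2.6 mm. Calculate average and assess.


Average softness = 7.10 mm
Meets requirement: Yes

Average = (6.0 + 8.2) / 2 = 7.10 mm
Minimum = 2.6 mm
Meets requirement: Yes


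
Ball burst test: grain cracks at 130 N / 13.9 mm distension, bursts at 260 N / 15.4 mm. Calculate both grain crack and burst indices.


Crack index = 130 / 13.9 = 9.4 N/mm
Burst index = 260 / 15.4 = 16.9 N/mm


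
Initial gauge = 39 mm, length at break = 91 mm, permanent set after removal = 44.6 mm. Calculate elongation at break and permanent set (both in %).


Elongation at break = (91 - 39) / 39 x 100 = 133.3%
Permanent set = (44.6 - 39) / 39 x 100 = 14.4%


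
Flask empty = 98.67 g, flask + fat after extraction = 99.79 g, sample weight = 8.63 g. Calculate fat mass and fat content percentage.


Fat mass = 99.79 - 98.67 = 1.12 g
Fat% = 1.12 / 8.63 x 100 = 13.0%


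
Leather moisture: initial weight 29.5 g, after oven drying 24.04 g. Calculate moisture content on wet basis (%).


18.5%


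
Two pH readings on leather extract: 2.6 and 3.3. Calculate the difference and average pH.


Difference = 0.7
Average pH = 2.95

Difference = |2.6 - 3.3| = 0.7
Average = (2.6 + 3.3) / 2 = 2.95


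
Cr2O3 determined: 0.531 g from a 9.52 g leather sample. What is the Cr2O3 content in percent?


5.58%

Cr2O3% = 0.531 / 9.52 x 100
Cr2O3% = 5.58%


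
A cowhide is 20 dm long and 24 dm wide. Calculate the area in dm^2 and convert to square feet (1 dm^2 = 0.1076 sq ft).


480 dm^2
51.65 sq ft

Area = 20 x 24 = 480 dm^2
Conversion: 480 x 0.1076 = 51.65 sq ft


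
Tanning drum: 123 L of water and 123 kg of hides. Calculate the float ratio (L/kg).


1.0

Float ratio = water / hide weight
Ratio = 123 / 123 = 1.0


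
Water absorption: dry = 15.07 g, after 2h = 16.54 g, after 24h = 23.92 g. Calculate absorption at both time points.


2h absorption = 9.8%
24h absorption = 58.7%


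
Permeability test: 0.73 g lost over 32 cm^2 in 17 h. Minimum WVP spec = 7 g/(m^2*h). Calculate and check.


WVP = 13.42 g/(m^2*h)
Meets specification: Yes


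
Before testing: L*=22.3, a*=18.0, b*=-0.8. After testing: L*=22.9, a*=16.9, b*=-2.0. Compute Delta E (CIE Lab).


Delta E = 1.73


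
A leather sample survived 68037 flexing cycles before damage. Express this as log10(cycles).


4.83

log10(68037) = 4.83


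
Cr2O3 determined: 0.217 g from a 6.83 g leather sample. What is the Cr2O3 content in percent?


3.18%


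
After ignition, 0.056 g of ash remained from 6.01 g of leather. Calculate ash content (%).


0.93%

Ash% = 0.056 / 6.01 x 100
Ash% = 0.93%


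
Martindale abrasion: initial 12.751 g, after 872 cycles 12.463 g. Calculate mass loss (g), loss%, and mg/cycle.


Mass loss = 0.288 g
Loss = 2.26%
Rate = 0.330 mg/cycle

Loss = 12.751 - 12.463 = 0.288 g
Loss% = 0.288 / 12.751 x 100 = 2.26%
Rate = 0.288 / 872 x 1000 = 0.330 mg/cycle


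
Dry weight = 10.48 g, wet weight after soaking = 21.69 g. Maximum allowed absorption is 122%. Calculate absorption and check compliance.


WA = (21.69 - 10.48) / 10.48 x 100 = 107.0%
Maximum allowed: 122%
Compliant: Yes


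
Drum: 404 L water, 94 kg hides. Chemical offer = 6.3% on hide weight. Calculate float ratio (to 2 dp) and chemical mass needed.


Float ratio = 4.30
Chemical needed = 5.922 kg

Float ratio = 404 / 94 = 4.30
Chemical = 94 x 6.3 / 100 = 5.922 kg


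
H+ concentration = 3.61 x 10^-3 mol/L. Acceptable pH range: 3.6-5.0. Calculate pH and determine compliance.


pH = -log10(3.61 x 10^-3) = 2.44
Range: 3.6 to 5.0
Compliant: No


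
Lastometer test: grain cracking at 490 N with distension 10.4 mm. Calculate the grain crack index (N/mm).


47.1 N/mm

Grain crack index = force / distension
Index = 490 / 10.4 = 47.1 N/mm


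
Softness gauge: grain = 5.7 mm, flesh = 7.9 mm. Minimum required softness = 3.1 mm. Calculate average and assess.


Average = (5.7 + 7.9) / 2 = 6.80 mm
Minimum = 3.1 mm
Meets requirement: Yes


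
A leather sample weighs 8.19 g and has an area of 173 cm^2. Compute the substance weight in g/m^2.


Substance weight = mass / area x 10000
SW = 8.19 / 173 x 10000
SW = 473.4 g/m^2


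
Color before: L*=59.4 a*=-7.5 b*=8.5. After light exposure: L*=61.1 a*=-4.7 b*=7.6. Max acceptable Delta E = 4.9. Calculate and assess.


dL = 1.7, da = 2.8, db = -0.9
dE = sqrt((1.7)^2 + (2.8)^2 + (-0.9)^2) = 3.40
Max = 4.9
Passes: Yes


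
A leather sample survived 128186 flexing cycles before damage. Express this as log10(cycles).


log10(128186) = 5.11


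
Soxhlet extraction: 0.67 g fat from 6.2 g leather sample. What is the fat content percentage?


Fat content = 0.67 / 6.2 x 100
Fat = 10.8%


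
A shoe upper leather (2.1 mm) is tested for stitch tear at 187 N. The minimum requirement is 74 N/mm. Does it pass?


STS = 89.0 N/mm
Passes: Yes

STS = 187 / 2.1 = 89.0 N/mm
Minimum required: 74 N/mm
Passes: Yes


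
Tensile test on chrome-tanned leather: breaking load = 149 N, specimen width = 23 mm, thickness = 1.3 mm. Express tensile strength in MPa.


4.98 MPa

Cross-section = 23 x 1.3 = 29.9 mm^2
TS = 149 / 29.9 = 4.98 MPa
(1 N/mm^2 = 1 MPa)


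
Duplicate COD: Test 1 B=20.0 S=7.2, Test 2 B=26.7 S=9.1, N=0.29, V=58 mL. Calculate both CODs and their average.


COD1 = (20.0 - 7.2) x 0.29 x 8000 / 58 = 512.0 mg/L
COD2 = (26.7 - 9.1) x 0.29 x 8000 / 58 = 704.0 mg/L
Average = (512.0 + 704.0) / 2 = 608.0 mg/L


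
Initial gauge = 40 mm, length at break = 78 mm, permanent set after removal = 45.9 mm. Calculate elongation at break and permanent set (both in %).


Elongation at break = (78 - 40) / 40 x 100 = 95.0%
Permanent set = (45.9 - 40) / 40 x 100 = 14.8%


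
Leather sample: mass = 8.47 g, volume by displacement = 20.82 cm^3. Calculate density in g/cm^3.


0.407 g/cm^3


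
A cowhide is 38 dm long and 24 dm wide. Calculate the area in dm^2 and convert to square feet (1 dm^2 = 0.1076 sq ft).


Area = 38 x 24 = 912 dm^2
Conversion: 912 x 0.1076 = 98.13 sq ft


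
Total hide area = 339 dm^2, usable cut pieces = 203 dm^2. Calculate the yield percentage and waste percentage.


Yield = 59.9%
Waste = 40.1%

Yield = 203 / 339 x 100 = 59.9%
Waste = 339 - 203 = 136 dm^2
Waste% = 100 - 59.9 = 40.1%


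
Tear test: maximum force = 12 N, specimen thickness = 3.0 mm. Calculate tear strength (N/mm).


Tear strength = force / thickness
Tear = 12 / 3.0 = 4.0 N/mm


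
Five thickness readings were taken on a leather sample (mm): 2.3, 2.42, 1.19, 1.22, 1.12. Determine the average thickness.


Sum = 2.3 + 2.42 + 1.19 + 1.22 + 1.12 = 8.25
Average = 8.25 / 5 = 1.65 mm


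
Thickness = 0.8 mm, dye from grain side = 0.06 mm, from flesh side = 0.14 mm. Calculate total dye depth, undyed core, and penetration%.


Total dyed = 0.06 + 0.14 = 0.20 mm
Undyed core = 0.8 - 0.20 = 0.60 mm
Penetration = 0.20 / 0.8 x 100 = 25.0%


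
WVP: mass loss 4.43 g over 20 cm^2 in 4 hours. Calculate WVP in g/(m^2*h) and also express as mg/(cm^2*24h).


WVP = 553.75 g/(m^2*h)
Daily rate = 1329.00 mg/(cm^2*24h)

WVP = 4.43 / (20 x 4) x 10000 = 553.75 g/(m^2*h)
Mass loss in mg = 4.43 x 1000 = 4430 mg
Per cm^2 per 24h in mg: 4430 x 24 / (20 x 4) = 106320 / 80 = 1329.00 mg/(cm^2*24h)


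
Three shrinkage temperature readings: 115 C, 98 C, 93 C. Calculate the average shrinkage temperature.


Average = (115 + 98 + 93) / 3
Average = 306 / 3 = 102.0 C


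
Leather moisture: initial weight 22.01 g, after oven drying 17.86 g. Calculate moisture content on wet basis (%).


Moisture = 22.01 - 17.86 = 4.15 g
MC = 4.15 / 22.01 x 100 = 18.9%


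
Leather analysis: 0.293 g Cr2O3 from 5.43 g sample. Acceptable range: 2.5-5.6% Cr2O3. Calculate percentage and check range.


Cr2O3% = 0.293 / 5.43 x 100 = 5.40%
Acceptable range: 2.5 to 5.6%
Within range: Yes


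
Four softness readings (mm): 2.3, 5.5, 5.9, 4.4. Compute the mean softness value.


Sum = 2.3 + 5.5 + 5.9 + 4.4
Mean = 18.1 / 4 = 4.53 mm


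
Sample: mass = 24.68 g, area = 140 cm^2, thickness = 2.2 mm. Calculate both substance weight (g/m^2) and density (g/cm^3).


SW = 24.68 / 140 x 10000 = 1762.9 g/m^2
Volume = 140 x 2.2 / 10 = 30.80 cm^3
Density = 24.68 / 30.80 = 0.801 g/cm^3


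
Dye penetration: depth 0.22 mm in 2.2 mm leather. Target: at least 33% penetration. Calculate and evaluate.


Penetration = 10.0%
Meets target: No

Penetration = 0.22 / 2.2 x 100 = 10.0%
Target: 33%
Meets target: No


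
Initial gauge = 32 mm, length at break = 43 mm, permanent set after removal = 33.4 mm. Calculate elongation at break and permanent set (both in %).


Elongation at break = (43 - 32) / 32 x 100 = 34.4%
Permanent set = (33.4 - 32) / 32 x 100 = 4.4%


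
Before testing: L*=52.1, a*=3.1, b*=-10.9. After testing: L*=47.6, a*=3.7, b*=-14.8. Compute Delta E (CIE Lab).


Delta E = 5.98

dL = 47.6 - 52.1 = -4.5
da = 3.7 - 3.1 = 0.6
db = -14.8 - (-10.9) = -3.9
dE = sqrt((-4.5)^2 + (0.6)^2 + (-3.9)^2) = 5.98


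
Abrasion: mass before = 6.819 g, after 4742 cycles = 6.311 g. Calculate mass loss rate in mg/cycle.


Mass loss = 6.819 - 6.311 = 0.508 g
Rate = 0.508 / 4742 x 1000 = 0.107 mg/cycle


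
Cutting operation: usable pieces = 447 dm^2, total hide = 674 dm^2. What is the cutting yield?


Yield = usable / total x 100
Yield = 447 / 674 x 100 = 66.3%


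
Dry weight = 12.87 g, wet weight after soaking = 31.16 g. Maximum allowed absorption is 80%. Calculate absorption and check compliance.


WA = (31.16 - 12.87) / 12.87 x 100 = 142.1%
Maximum allowed: 80%
Compliant: No


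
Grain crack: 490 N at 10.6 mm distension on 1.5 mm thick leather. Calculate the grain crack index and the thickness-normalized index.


Crack index = 46.2 N/mm
Normalized index = 30.8 N/mm per mm


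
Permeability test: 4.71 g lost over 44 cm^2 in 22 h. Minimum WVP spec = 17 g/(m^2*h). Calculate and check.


WVP = 48.66 g/(m^2*h)
Meets specification: Yes

WVP = 4.71 / (44 x 22) x 10000 = 48.66 g/(m^2*h)
Minimum: 17 g/(m^2*h)
Meets spec: Yes


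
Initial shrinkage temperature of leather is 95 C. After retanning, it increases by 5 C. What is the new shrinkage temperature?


New Ts = 95 + 5 = 100 C


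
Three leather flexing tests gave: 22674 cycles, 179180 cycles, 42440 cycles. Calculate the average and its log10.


Average = 81431 cycles
log10 = 4.91

Average = (22674 + 179180 + 42440) / 3 = 81431 cycles
log10(81431) = 4.91


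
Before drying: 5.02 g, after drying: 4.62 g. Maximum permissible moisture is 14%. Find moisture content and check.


Moisture content = 8.0%
Acceptable: Yes

MC = (5.02 - 4.62) / 5.02 x 100 = 8.0%
Maximum: 14%
Acceptable: Yes


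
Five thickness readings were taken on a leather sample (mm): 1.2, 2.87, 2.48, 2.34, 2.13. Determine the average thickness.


Sum = 1.2 + 2.87 + 2.48 + 2.34 + 2.13 = 11.02
Average = 11.02 / 5 = 2.20 mm


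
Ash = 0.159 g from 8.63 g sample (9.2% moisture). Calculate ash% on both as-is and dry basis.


As-is ash = 1.84%
Dry-basis ash = 2.03%

As-is ash% = 0.159 / 8.63 x 100 = 1.84%
Dry mass = 8.63 x (100 - 9.2) / 100 = 7.83604 g
Dry-basis ash% = 0.159 / 7.83604 x 100 = 2.03%


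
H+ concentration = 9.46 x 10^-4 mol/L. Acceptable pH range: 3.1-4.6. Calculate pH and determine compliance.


pH = -log10(9.46 x 10^-4) = 3.02
Range: 3.1 to 4.6
Compliant: No


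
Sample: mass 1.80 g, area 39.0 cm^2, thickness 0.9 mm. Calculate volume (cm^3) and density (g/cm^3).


Thickness in cm = 0.9 / 10 = 0.09 cm
Volume = 39.0 x 0.09 = 3.510 cm^3
Density = 1.80 / 3.510 = 0.513 g/cm^3


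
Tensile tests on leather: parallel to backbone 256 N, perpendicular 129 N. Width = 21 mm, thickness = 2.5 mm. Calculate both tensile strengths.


Area = 21 x 2.5 = 52.5 mm^2
TS (parallel) = 256 / 52.5 = 4.88 N/mm^2
TS (perpendicular) = 129 / 52.5 = 2.46 N/mm^2


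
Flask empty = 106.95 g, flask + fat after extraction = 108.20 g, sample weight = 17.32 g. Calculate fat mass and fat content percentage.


Fat mass = 108.20 - 106.95 = 1.25 g
Fat% = 1.25 / 17.32 x 100 = 7.2%


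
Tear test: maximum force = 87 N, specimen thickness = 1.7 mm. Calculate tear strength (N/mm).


51.2 N/mm

Tear strength = force / thickness
Tear = 87 / 1.7 = 51.2 N/mm


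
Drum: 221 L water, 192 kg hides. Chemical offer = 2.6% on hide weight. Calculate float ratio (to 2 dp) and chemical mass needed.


Float ratio = 1.15
Chemical needed = 4.992 kg

Float ratio = 221 / 192 = 1.15
Chemical = 192 x 2.6 / 100 = 4.992 kg


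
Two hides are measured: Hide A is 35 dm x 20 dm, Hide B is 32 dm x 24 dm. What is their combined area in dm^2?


Hide A area = 35 x 20 = 700 dm^2
Hide B area = 32 x 24 = 768 dm^2
Total = 700 + 768 = 1468 dm^2


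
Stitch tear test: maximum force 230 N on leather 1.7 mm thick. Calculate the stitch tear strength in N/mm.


135.3 N/mm

Stitch tear strength = force / thickness
STS = 230 / 1.7 = 135.3 N/mm


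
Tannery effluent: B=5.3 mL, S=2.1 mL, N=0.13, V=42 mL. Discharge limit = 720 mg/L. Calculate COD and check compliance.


COD = (5.3 - 2.1) x 0.13 x 8000 / 42 = 79.2 mg/L
Limit: 720 mg/L
Compliant: Yes


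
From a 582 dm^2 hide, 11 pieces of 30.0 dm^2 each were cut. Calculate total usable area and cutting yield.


Total usable = 11 x 30.0 = 330.0 dm^2
Yield = 330.0 / 582 x 100 = 56.7%


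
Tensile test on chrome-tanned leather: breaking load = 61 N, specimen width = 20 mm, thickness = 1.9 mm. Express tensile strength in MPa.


Cross-section = 20 x 1.9 = 38.0 mm^2
TS = 61 / 38.0 = 1.61 MPa
(1 N/mm^2 = 1 MPa)


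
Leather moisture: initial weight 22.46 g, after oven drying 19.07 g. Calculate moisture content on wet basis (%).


15.1%

Moisture = 22.46 - 19.07 = 3.39 g
MC = 3.39 / 22.46 x 100 = 15.1%


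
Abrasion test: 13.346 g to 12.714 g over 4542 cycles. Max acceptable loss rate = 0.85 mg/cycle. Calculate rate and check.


Loss = 13.346 - 12.714 = 0.632 g
Rate = 0.632 g / 4542 cycles x 1000 = 0.139 mg/cycle
Max = 0.85 mg/cycle
Passes: Yes


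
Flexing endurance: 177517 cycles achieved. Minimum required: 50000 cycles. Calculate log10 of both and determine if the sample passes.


log10(177517) = 5.25
log10(50000) = 4.70
Passes: Yes


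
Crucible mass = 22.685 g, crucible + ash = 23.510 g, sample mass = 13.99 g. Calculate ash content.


Ash mass = 0.825 g
Ash content = 5.90%


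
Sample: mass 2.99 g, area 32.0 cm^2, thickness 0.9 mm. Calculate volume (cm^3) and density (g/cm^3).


Thickness in cm = 0.9 / 10 = 0.09 cm
Volume = 32.0 x 0.09 = 2.880 cm^3
Density = 2.99 / 2.880 = 1.038 g/cm^3


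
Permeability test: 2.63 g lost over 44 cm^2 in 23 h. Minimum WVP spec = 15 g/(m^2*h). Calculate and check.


WVP = 2.63 / (44 x 23) x 10000 = 25.99 g/(m^2*h)
Minimum: 15 g/(m^2*h)
Meets spec: Yes


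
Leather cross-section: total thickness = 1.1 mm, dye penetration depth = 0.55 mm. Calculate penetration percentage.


50.0%

Penetration% = 0.55 / 1.1 x 100
Penetration = 50.0%


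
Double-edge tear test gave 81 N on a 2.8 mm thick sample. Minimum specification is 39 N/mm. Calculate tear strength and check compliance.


Tear strength = 81 / 2.8 = 28.9 N/mm
Required minimum = 39 N/mm
Compliant: No


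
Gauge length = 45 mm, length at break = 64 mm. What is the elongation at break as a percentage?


Extension = 64 - 45 = 19 mm
Elongation = 19 / 45 x 100 = 42.2%


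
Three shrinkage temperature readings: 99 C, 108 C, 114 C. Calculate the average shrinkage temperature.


107.0 C

Average = (99 + 108 + 114) / 3
Average = 321 / 3 = 107.0 C


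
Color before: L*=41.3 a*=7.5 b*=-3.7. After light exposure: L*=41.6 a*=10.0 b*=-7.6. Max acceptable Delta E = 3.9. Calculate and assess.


dL = 0.3, da = 2.5, db = -3.9
dE = sqrt((0.3)^2 + (2.5)^2 + (-3.9)^2) = 4.64
Max = 3.9
Passes: No


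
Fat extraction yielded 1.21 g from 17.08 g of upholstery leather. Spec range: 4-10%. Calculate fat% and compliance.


Fat% = 1.21 / 17.08 x 100 = 7.1%
Spec range: 4-10%
Compliant: Yes


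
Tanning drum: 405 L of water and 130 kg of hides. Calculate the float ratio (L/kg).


Float ratio = water / hide weight
Ratio = 405 / 130 = 3.1


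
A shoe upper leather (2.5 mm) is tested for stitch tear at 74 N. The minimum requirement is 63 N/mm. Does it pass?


STS = 74 / 2.5 = 29.6 N/mm
Minimum required: 63 N/mm
Passes: No


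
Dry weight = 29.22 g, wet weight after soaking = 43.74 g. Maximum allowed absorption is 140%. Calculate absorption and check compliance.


Absorption = 49.7%
Compliant: Yes

WA = (43.74 - 29.22) / 29.22 x 100 = 49.7%
Maximum allowed: 140%
Compliant: Yes


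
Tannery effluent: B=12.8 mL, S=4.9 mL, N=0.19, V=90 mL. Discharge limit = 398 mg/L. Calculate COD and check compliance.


COD = 133.4 mg/L
Compliant: Yes


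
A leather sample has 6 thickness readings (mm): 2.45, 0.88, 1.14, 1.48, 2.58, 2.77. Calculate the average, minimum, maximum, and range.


Sum = 11.30
Average = 11.30 / 6 = 1.88 mm
Minimum = 0.88 mm
Maximum = 2.77 mm
Range = 2.77 - 0.88 = 1.89 mm


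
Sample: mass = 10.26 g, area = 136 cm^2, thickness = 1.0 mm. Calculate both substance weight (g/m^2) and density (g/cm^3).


Substance weight = 754.4 g/m^2
Density = 0.754 g/cm^3

SW = 10.26 / 136 x 10000 = 754.4 g/m^2
Volume = 136 x 1.0 / 10 = 13.60 cm^3
Density = 10.26 / 13.60 = 0.754 g/cm^3


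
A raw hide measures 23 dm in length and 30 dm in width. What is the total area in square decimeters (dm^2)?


690 dm^2

Area = length x width
Area = 23 x 30 = 690 dm^2


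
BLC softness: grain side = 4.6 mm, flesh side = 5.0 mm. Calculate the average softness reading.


Average = (4.6 + 5.0) / 2
Average = 4.80 mm


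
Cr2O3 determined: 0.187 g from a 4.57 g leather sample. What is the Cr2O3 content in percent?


4.09%

Cr2O3% = 0.187 / 4.57 x 100
Cr2O3% = 4.09%


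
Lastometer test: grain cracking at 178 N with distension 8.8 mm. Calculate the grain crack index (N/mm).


20.2 N/mm

Grain crack index = force / distension
Index = 178 / 8.8 = 20.2 N/mm


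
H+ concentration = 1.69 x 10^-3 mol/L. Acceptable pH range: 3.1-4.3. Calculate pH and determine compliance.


pH = -log10(1.69 x 10^-3) = 2.77
Range: 3.1 to 4.3
Compliant: No


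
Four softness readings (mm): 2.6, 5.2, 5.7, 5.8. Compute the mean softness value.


4.83 mm

Sum = 2.6 + 5.2 + 5.7 + 5.8
Mean = 19.3 / 4 = 4.83 mm
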